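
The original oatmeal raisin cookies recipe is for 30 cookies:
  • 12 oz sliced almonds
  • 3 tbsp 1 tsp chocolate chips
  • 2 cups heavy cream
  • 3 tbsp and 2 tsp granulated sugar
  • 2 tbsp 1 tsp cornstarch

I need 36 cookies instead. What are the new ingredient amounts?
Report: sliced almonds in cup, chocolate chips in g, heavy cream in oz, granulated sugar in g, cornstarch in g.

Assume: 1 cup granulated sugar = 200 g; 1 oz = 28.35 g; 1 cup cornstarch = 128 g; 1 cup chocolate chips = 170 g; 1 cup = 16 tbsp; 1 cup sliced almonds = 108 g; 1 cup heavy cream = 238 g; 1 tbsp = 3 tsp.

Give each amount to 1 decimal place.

Scaling factor: 36/30 = 6/5 = 1.2.
sliced almonds: 12 oz × 6/5 × 28.35 g/oz ÷ 108 g/cup ≈ 3.8 cup
chocolate chips: (3 tbsp + 1 tsp = 10/3 tbsp) × 6/5 ÷ 16 tbsp/cup × 170 g/cup = 42.5 g
heavy cream: 2 cup × 6/5 × 238 g/cup ÷ 28.35 g/oz ≈ 20.1 oz
granulated sugar: (3 tbsp + 2 tsp = 11/3 tbsp) × 6/5 ÷ 16 tbsp/cup × 200 g/cup = 55.0 g
cornstarch: (2 tbsp + 1 tsp = 7/3 tbsp) × 6/5 ÷ 16 tbsp/cup × 128 g/cup = 22.4 g

sliced almonds: 3.8 cup; chocolate chips: 42.5 g; heavy cream: 20.1 oz; granulated sugar: 55.0 g; cornstarch: 22.4 g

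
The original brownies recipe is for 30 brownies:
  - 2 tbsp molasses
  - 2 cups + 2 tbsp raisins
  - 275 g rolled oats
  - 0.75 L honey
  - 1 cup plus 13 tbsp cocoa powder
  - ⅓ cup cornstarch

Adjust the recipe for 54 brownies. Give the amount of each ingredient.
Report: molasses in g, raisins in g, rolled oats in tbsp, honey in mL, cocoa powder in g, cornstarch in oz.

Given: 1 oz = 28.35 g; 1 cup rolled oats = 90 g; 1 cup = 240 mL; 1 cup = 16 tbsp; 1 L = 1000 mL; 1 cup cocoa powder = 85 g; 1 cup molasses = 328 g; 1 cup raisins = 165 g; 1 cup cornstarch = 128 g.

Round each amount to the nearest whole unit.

Scaling factor: 54/30 = 9/5 = 1.8.
molasses: 2 tbsp × 9/5 ÷ 16 tbsp/cup × 328 g/cup ≈ 74 g
raisins: (2 cup + 2 tbsp = 2.125 cup) × 9/5 × 165 g/cup ≈ 631 g
rolled oats: 275 g × 9/5 ÷ 90 g/cup × 16 tbsp/cup = 88 tbsp
honey: 0.75 L × 9/5 × 1000 mL/L = 1350 mL
cocoa powder: (1 cup + 13 tbsp = 1.8125 cup) × 9/5 × 85 g/cup ≈ 277 g
cornstarch: 1/3 cup × 9/5 × 128 g/cup ÷ 28.35 g/oz ≈ 3 oz

molasses: 74 g; raisins: 631 g; rolled oats: 88 tbsp; honey: 1350 mL; cocoa powder: 277 g; cornstarch: 3 oz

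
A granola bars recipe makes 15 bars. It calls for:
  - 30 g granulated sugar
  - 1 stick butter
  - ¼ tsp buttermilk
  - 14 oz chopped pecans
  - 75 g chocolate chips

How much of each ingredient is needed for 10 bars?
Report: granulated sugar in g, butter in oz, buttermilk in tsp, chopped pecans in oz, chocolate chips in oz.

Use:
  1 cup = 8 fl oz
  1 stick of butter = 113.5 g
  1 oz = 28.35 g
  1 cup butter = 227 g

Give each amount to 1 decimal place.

granulated sugar: 20.0 g; butter: 2.7 oz; buttermilk: 0.2 tsp; chopped pecans: 9.3 oz; chocolate chips: 1.8 oz

Scaling factor: 10/15 = 2/3.
granulated sugar: 30 g × 2/3 = 20.0 g
butter: 1 stick × 2/3 × 113.5 g/stick ÷ 28.35 g/oz ≈ 2.7 oz
buttermilk: 0.25 tsp × 2/3 ≈ 0.2 tsp
chopped pecans: 14 oz × 2/3 ≈ 9.3 oz
chocolate chips: 75 g × 2/3 ÷ 28.35 g/oz ≈ 1.8 oz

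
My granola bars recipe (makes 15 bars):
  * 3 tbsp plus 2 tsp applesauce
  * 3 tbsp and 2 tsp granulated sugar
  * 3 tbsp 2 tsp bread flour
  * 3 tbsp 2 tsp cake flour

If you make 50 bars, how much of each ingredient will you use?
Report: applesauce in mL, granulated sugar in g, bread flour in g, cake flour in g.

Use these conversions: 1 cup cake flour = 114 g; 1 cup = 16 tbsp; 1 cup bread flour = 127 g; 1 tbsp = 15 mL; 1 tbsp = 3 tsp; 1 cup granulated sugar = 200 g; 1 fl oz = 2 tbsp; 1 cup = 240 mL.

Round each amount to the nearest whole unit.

applesauce: 183 mL; granulated sugar: 153 g; bread flour: 97 g; cake flour: 87 g

Scaling factor: 50/15 = 10/3.
applesauce: (3 tbsp + 2 tsp = 11/3 tbsp) × 10/3 × 15 mL/tbsp ≈ 183 mL
granulated sugar: (3 tbsp + 2 tsp = 11/3 tbsp) × 10/3 ÷ 16 tbsp/cup × 200 g/cup ≈ 153 g
bread flour: (3 tbsp + 2 tsp = 11/3 tbsp) × 10/3 ÷ 16 tbsp/cup × 127 g/cup ≈ 97 g
cake flour: (3 tbsp + 2 tsp = 11/3 tbsp) × 10/3 ÷ 16 tbsp/cup × 114 g/cup ≈ 87 g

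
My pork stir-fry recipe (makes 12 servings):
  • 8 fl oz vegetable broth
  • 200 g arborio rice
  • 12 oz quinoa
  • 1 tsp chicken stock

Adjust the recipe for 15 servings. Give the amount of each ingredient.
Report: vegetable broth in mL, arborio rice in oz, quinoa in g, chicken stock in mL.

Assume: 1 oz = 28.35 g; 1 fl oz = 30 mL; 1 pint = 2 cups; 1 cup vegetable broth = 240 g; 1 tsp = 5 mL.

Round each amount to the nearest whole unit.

Scaling factor: 15/12 = 5/4 = 1.25.
vegetable broth: 8 fl oz × 5/4 × 30 mL/fl oz = 300 mL
arborio rice: 200 g × 5/4 ÷ 28.35 g/oz ≈ 9 oz
quinoa: 12 oz × 5/4 × 28.35 g/oz ≈ 425 g
chicken stock: 1 tsp × 5/4 × 5 mL/tsp ≈ 6 mL

vegetable broth: 300 mL; arborio rice: 9 oz; quinoa: 425 g; chicken stock: 6 mL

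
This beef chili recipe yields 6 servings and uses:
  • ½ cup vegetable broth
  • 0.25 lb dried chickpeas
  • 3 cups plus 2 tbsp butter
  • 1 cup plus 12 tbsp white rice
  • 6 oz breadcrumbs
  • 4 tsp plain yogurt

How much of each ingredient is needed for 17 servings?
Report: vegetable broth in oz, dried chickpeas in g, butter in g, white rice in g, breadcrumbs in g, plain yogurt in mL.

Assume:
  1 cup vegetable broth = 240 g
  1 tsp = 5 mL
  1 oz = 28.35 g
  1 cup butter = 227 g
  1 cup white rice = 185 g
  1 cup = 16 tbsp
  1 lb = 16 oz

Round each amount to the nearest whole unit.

Scaling factor: 17/6.
vegetable broth: 0.5 cup × 17/6 × 240 g/cup ÷ 28.35 g/oz ≈ 12 oz
dried chickpeas: 0.25 lb × 17/6 × 16 oz/lb × 28.35 g/oz ≈ 321 g
butter: (3 cup + 2 tbsp = 3.125 cup) × 17/6 × 227 g/cup ≈ 2010 g
white rice: (1 cup + 12 tbsp = 1.75 cup) × 17/6 × 185 g/cup ≈ 917 g
breadcrumbs: 6 oz × 17/6 × 28.35 g/oz ≈ 482 g
plain yogurt: 4 tsp × 17/6 × 5 mL/tsp ≈ 57 mL

vegetable broth: 12 oz; dried chickpeas: 321 g; butter: 2010 g; white rice: 917 g; breadcrumbs: 482 g; plain yogurt: 57 mL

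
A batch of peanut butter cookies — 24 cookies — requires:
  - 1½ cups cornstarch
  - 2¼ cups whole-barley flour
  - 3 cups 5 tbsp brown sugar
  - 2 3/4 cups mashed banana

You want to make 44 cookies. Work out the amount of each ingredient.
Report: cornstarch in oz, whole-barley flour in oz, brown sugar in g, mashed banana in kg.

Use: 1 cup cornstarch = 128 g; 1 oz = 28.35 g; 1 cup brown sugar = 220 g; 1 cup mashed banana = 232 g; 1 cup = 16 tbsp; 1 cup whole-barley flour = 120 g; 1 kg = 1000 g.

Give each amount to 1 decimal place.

cornstarch: 12.4 oz; whole-barley flour: 17.5 oz; brown sugar: 1336.0 g; mashed banana: 1.2 kg

Scaling factor: 44/24 = 11/6.
cornstarch: 1.5 cup × 11/6 × 128 g/cup ÷ 28.35 g/oz ≈ 12.4 oz
whole-barley flour: 2.25 cup × 11/6 × 120 g/cup ÷ 28.35 g/oz ≈ 17.5 oz
brown sugar: (3 cup + 5 tbsp = 3.3125 cup) × 11/6 × 220 g/cup ≈ 1336.0 g
mashed banana: 2.75 cup × 11/6 × 232 g/cup ÷ 1000 g/kg ≈ 1.2 kg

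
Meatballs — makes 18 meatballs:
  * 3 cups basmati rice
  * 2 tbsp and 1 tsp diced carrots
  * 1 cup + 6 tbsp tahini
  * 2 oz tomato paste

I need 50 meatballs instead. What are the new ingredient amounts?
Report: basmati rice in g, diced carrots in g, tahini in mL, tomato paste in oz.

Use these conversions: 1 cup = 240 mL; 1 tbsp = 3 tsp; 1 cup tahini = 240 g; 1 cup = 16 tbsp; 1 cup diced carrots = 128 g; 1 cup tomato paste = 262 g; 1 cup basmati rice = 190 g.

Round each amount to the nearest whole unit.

basmati rice: 1583 g; diced carrots: 52 g; tahini: 917 mL; tomato paste: 6 oz

Scaling factor: 50/18 = 25/9.
basmati rice: 3 cup × 25/9 × 190 g/cup ≈ 1583 g
diced carrots: (2 tbsp + 1 tsp = 7/3 tbsp) × 25/9 ÷ 16 tbsp/cup × 128 g/cup ≈ 52 g
tahini: (1 cup + 6 tbsp = 1.375 cup) × 25/9 × 240 mL/cup ≈ 917 mL
tomato paste: 2 oz × 25/9 ≈ 6 oz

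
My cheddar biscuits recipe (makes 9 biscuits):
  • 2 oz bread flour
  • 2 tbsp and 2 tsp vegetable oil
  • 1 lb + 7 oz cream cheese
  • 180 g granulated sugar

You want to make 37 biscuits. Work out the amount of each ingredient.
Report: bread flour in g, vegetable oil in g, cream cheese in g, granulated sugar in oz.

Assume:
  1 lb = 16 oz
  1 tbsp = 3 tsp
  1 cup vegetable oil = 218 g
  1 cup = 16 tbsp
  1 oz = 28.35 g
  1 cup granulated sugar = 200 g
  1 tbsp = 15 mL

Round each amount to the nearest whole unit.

Scaling factor: 37/9.
bread flour: 2 oz × 37/9 × 28.35 g/oz ≈ 233 g
vegetable oil: (2 tbsp + 2 tsp = 8/3 tbsp) × 37/9 ÷ 16 tbsp/cup × 218 g/cup ≈ 149 g
cream cheese: (1 lb + 7 oz = 1.4375 lb) × 37/9 × 16 oz/lb × 28.35 g/oz ≈ 2681 g
granulated sugar: 180 g × 37/9 ÷ 28.35 g/oz ≈ 26 oz

bread flour: 233 g; vegetable oil: 149 g; cream cheese: 2681 g; granulated sugar: 26 oz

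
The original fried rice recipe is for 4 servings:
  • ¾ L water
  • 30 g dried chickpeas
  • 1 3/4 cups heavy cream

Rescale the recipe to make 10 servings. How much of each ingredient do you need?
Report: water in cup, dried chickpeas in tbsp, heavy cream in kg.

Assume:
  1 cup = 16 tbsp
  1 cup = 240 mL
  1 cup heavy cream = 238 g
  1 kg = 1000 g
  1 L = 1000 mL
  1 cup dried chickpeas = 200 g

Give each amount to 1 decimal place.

water: 7.8 cup; dried chickpeas: 6.0 tbsp; heavy cream: 1.0 kg

Scaling factor: 10/4 = 5/2 = 2.5.
water: 0.75 L × 5/2 × 1000 mL/L ÷ 240 mL/cup ≈ 7.8 cup
dried chickpeas: 30 g × 5/2 ÷ 200 g/cup × 16 tbsp/cup = 6.0 tbsp
heavy cream: 1.75 cup × 5/2 × 238 g/cup ÷ 1000 g/kg ≈ 1.0 kg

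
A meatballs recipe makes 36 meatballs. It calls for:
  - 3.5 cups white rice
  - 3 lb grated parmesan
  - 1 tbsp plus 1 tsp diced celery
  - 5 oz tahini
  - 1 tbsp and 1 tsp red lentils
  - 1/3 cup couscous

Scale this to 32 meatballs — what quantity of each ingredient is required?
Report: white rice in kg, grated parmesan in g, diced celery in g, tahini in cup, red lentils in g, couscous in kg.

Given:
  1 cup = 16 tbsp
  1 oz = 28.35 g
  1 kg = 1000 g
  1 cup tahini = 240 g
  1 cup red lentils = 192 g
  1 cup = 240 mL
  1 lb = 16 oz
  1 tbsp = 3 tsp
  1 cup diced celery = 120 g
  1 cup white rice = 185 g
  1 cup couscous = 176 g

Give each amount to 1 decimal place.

white rice: 0.6 kg; grated parmesan: 1209.6 g; diced celery: 8.9 g; tahini: 0.5 cup; red lentils: 14.2 g; couscous: 0.1 kg

Scaling factor: 32/36 = 8/9.
white rice: 3.5 cup × 8/9 × 185 g/cup ÷ 1000 g/kg ≈ 0.6 kg
grated parmesan: 3 lb × 8/9 × 16 oz/lb × 28.35 g/oz = 1209.6 g
diced celery: (1 tbsp + 1 tsp = 4/3 tbsp) × 8/9 ÷ 16 tbsp/cup × 120 g/cup ≈ 8.9 g
tahini: 5 oz × 8/9 × 28.35 g/oz ÷ 240 g/cup ≈ 0.5 cup
red lentils: (1 tbsp + 1 tsp = 4/3 tbsp) × 8/9 ÷ 16 tbsp/cup × 192 g/cup ≈ 14.2 g
couscous: 1/3 cup × 8/9 × 176 g/cup ÷ 1000 g/kg ≈ 0.1 kg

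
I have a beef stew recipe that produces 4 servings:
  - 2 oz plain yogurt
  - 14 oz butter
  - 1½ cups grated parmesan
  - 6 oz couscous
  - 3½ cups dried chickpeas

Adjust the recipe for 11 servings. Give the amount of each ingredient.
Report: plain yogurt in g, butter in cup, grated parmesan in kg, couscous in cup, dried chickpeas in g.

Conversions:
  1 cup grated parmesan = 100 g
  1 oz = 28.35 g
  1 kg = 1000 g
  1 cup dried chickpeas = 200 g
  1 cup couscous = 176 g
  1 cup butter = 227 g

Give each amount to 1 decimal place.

plain yogurt: 155.9 g; butter: 4.8 cup; grated parmesan: 0.4 kg; couscous: 2.7 cup; dried chickpeas: 1925.0 g

Scaling factor: 11/4 = 2.75.
plain yogurt: 2 oz × 11/4 × 28.35 g/oz ≈ 155.9 g
butter: 14 oz × 11/4 × 28.35 g/oz ÷ 227 g/cup ≈ 4.8 cup
grated parmesan: 1.5 cup × 11/4 × 100 g/cup ÷ 1000 g/kg ≈ 0.4 kg
couscous: 6 oz × 11/4 × 28.35 g/oz ÷ 176 g/cup ≈ 2.7 cup
dried chickpeas: 3.5 cup × 11/4 × 200 g/cup = 1925.0 g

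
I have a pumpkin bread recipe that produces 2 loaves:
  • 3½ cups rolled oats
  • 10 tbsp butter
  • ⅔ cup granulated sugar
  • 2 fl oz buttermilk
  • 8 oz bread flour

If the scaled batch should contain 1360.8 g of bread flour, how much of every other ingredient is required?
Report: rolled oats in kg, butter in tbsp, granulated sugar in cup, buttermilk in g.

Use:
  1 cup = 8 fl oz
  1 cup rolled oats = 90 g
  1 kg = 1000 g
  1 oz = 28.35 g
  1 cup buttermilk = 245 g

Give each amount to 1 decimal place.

The original recipe has 226.8 g of bread flour, so the scaling factor is 1360.8 ÷ 226.8 = 6.
rolled oats: 3.5 cup × 6 × 90 g/cup ÷ 1000 g/kg ≈ 1.9 kg
butter: 10 tbsp × 6 = 60.0 tbsp
granulated sugar: 2/3 cup × 6 = 4.0 cup
buttermilk: 2 fl oz × 6 ÷ 8 fl oz/cup × 245 g/cup = 367.5 g

rolled oats: 1.9 kg; butter: 60.0 tbsp; granulated sugar: 4.0 cup; buttermilk: 367.5 g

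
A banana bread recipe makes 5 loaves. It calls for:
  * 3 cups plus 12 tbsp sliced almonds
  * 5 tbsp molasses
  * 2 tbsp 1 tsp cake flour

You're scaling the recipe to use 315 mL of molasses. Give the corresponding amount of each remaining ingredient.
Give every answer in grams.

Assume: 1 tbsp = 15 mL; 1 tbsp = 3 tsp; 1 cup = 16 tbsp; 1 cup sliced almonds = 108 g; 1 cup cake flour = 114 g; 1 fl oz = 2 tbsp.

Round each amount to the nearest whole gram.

sliced almonds: 1701 g; cake flour: 70 g

The original recipe has 75 mL of molasses, so the scaling factor is 315 ÷ 75 = 21/5 = 4.2.
sliced almonds: (3 cup + 12 tbsp = 3.75 cup) × 21/5 × 108 g/cup = 1701 g
cake flour: (2 tbsp + 1 tsp = 7/3 tbsp) × 21/5 ÷ 16 tbsp/cup × 114 g/cup ≈ 70 g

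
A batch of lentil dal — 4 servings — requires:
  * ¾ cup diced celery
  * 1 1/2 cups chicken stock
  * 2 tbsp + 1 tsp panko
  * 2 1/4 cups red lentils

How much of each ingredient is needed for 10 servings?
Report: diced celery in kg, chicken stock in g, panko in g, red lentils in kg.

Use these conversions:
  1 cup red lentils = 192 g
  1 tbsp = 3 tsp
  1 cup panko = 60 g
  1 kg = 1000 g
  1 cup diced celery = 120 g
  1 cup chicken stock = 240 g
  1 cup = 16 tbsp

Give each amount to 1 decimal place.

Scaling factor: 10/4 = 5/2 = 2.5.
diced celery: 0.75 cup × 5/2 × 120 g/cup ÷ 1000 g/kg ≈ 0.2 kg
chicken stock: 1.5 cup × 5/2 × 240 g/cup = 900.0 g
panko: (2 tbsp + 1 tsp = 7/3 tbsp) × 5/2 ÷ 16 tbsp/cup × 60 g/cup ≈ 21.9 g
red lentils: 2.25 cup × 5/2 × 192 g/cup ÷ 1000 g/kg ≈ 1.1 kg

diced celery: 0.2 kg; chicken stock: 900.0 g; panko: 21.9 g; red lentils: 1.1 kg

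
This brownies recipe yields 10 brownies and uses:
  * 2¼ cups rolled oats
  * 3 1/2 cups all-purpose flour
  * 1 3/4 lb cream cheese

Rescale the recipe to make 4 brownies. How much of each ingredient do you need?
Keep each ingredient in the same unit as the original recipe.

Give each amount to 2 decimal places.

Scaling factor: 4/10 = 2/5 = 0.4.
rolled oats: 2.25 cup × 2/5 = 0.90 cup
all-purpose flour: 3.5 cup × 2/5 = 1.40 cup
cream cheese: 1.75 lb × 2/5 = 0.70 lb

rolled oats: 0.90 cup; all-purpose flour: 1.40 cup; cream cheese: 0.70 lb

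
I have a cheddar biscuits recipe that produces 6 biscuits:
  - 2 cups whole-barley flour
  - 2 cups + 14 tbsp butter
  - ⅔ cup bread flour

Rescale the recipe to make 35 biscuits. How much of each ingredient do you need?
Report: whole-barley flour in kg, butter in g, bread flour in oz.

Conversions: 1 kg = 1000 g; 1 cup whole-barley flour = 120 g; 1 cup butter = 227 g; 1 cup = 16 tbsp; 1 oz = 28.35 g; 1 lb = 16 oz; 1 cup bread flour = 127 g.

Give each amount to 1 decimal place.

Scaling factor: 35/6.
whole-barley flour: 2 cup × 35/6 × 120 g/cup ÷ 1000 g/kg = 1.4 kg
butter: (2 cup + 14 tbsp = 2.875 cup) × 35/6 × 227 g/cup ≈ 3807.0 g
bread flour: 2/3 cup × 35/6 × 127 g/cup ÷ 28.35 g/oz ≈ 17.4 oz

whole-barley flour: 1.4 kg; butter: 3807.0 g; bread flour: 17.4 oz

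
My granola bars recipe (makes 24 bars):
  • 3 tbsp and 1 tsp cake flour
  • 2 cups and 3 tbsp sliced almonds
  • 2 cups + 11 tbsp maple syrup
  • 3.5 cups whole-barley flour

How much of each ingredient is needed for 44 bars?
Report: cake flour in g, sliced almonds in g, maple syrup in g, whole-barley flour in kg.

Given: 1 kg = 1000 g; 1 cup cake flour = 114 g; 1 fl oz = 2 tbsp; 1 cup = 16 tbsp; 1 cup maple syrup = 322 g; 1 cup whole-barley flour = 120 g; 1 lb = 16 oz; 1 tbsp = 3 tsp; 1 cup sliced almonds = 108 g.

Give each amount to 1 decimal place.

Scaling factor: 44/24 = 11/6.
cake flour: (3 tbsp + 1 tsp = 10/3 tbsp) × 11/6 ÷ 16 tbsp/cup × 114 g/cup ≈ 43.5 g
sliced almonds: (2 cup + 3 tbsp = 2.1875 cup) × 11/6 × 108 g/cup ≈ 433.1 g
maple syrup: (2 cup + 11 tbsp = 2.6875 cup) × 11/6 × 322 g/cup ≈ 1586.5 g
whole-barley flour: 3.5 cup × 11/6 × 120 g/cup ÷ 1000 g/kg ≈ 0.8 kg

cake flour: 43.5 g; sliced almonds: 433.1 g; maple syrup: 1586.5 g; whole-barley flour: 0.8 kg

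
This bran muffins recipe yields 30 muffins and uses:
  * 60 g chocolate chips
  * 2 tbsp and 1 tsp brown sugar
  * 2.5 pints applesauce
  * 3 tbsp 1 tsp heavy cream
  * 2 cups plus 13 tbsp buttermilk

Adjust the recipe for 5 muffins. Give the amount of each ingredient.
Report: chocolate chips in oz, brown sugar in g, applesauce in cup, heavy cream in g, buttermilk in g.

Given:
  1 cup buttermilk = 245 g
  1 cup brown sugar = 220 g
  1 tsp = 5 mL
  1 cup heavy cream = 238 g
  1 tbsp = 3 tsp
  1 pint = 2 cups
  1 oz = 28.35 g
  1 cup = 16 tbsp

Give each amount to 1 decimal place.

chocolate chips: 0.4 oz; brown sugar: 5.3 g; applesauce: 0.8 cup; heavy cream: 8.3 g; buttermilk: 114.8 g

Scaling factor: 5/30 = 1/6.
chocolate chips: 60 g × 1/6 ÷ 28.35 g/oz ≈ 0.4 oz
brown sugar: (2 tbsp + 1 tsp = 7/3 tbsp) × 1/6 ÷ 16 tbsp/cup × 220 g/cup ≈ 5.3 g
applesauce: 2.5 pint × 1/6 × 2 cup/pint ≈ 0.8 cup
heavy cream: (3 tbsp + 1 tsp = 10/3 tbsp) × 1/6 ÷ 16 tbsp/cup × 238 g/cup ≈ 8.3 g
buttermilk: (2 cup + 13 tbsp = 2.8125 cup) × 1/6 × 245 g/cup ≈ 114.8 g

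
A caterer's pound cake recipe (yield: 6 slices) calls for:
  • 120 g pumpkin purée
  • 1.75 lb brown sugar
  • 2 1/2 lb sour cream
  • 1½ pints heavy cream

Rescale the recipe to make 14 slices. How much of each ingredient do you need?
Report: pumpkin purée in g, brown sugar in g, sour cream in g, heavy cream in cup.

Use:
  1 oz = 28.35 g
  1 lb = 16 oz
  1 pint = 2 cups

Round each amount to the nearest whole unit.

pumpkin purée: 280 g; brown sugar: 1852 g; sour cream: 2646 g; heavy cream: 7 cup

Scaling factor: 14/6 = 7/3.
pumpkin purée: 120 g × 7/3 = 280 g
brown sugar: 1.75 lb × 7/3 × 16 oz/lb × 28.35 g/oz ≈ 1852 g
sour cream: 2.5 lb × 7/3 × 16 oz/lb × 28.35 g/oz = 2646 g
heavy cream: 1.5 pint × 7/3 × 2 cup/pint = 7 cup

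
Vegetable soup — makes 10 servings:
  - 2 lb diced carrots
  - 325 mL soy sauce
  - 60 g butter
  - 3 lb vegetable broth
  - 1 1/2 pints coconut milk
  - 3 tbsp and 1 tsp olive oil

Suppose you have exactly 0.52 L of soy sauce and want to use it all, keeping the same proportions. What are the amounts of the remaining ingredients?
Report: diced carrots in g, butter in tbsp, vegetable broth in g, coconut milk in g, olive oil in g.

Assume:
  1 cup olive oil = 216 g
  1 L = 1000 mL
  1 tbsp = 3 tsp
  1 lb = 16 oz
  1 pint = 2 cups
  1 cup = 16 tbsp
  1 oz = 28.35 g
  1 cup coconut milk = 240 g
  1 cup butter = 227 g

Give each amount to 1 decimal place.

diced carrots: 1451.5 g; butter: 6.8 tbsp; vegetable broth: 2177.3 g; coconut milk: 1152.0 g; olive oil: 72.0 g

The original recipe has 0.325 L of soy sauce, so the scaling factor is 0.52 ÷ 0.325 = 8/5 = 1.6.
diced carrots: 2 lb × 8/5 × 16 oz/lb × 28.35 g/oz ≈ 1451.5 g
butter: 60 g × 8/5 ÷ 227 g/cup × 16 tbsp/cup ≈ 6.8 tbsp
vegetable broth: 3 lb × 8/5 × 16 oz/lb × 28.35 g/oz ≈ 2177.3 g
coconut milk: 1.5 pint × 8/5 × 2 cup/pint × 240 g/cup = 1152.0 g
olive oil: (3 tbsp + 1 tsp = 10/3 tbsp) × 8/5 ÷ 16 tbsp/cup × 216 g/cup = 72.0 g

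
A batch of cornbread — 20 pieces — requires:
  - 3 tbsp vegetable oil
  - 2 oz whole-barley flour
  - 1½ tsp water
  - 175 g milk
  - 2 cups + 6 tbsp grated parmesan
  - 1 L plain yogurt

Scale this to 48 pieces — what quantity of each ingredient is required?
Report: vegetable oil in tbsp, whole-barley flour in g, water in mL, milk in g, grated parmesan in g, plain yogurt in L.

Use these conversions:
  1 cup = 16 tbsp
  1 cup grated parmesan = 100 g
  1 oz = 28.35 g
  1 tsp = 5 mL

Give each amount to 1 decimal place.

Scaling factor: 48/20 = 12/5 = 2.4.
vegetable oil: 3 tbsp × 12/5 = 7.2 tbsp
whole-barley flour: 2 oz × 12/5 × 28.35 g/oz ≈ 136.1 g
water: 1.5 tsp × 12/5 × 5 mL/tsp = 18.0 mL
milk: 175 g × 12/5 = 420.0 g
grated parmesan: (2 cup + 6 tbsp = 2.375 cup) × 12/5 × 100 g/cup = 570.0 g
plain yogurt: 1 L × 12/5 = 2.4 L

vegetable oil: 7.2 tbsp; whole-barley flour: 136.1 g; water: 18.0 mL; milk: 420.0 g; grated parmesan: 570.0 g; plain yogurt: 2.4 L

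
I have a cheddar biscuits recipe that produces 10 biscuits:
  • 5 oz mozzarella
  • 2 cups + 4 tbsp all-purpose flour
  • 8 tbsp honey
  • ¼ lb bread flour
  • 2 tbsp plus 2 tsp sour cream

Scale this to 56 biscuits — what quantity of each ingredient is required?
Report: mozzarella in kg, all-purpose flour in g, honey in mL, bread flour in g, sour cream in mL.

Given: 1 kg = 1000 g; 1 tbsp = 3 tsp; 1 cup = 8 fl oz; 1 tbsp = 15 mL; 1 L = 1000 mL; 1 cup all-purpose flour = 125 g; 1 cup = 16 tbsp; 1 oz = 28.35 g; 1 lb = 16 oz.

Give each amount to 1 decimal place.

mozzarella: 0.8 kg; all-purpose flour: 1575.0 g; honey: 672.0 mL; bread flour: 635.0 g; sour cream: 224.0 mL

Scaling factor: 56/10 = 28/5 = 5.6.
mozzarella: 5 oz × 28/5 × 28.35 g/oz ÷ 1000 g/kg ≈ 0.8 kg
all-purpose flour: (2 cup + 4 tbsp = 2.25 cup) × 28/5 × 125 g/cup = 1575.0 g
honey: 8 tbsp × 28/5 × 15 mL/tbsp = 672.0 mL
bread flour: 0.25 lb × 28/5 × 16 oz/lb × 28.35 g/oz ≈ 635.0 g
sour cream: (2 tbsp + 2 tsp = 8/3 tbsp) × 28/5 × 15 mL/tbsp = 224.0 mL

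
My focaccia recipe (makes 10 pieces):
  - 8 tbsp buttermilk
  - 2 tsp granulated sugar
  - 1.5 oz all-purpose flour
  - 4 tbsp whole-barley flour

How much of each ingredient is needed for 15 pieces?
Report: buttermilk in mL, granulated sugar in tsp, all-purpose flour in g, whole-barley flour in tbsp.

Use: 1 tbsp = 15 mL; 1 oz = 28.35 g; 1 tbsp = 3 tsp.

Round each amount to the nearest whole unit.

buttermilk: 180 mL; granulated sugar: 3 tsp; all-purpose flour: 64 g; whole-barley flour: 6 tbsp

Scaling factor: 15/10 = 3/2 = 1.5.
buttermilk: 8 tbsp × 3/2 × 15 mL/tbsp = 180 mL
granulated sugar: 2 tsp × 3/2 = 3 tsp
all-purpose flour: 1.5 oz × 3/2 × 28.35 g/oz ≈ 64 g
whole-barley flour: 4 tbsp × 3/2 = 6 tbsp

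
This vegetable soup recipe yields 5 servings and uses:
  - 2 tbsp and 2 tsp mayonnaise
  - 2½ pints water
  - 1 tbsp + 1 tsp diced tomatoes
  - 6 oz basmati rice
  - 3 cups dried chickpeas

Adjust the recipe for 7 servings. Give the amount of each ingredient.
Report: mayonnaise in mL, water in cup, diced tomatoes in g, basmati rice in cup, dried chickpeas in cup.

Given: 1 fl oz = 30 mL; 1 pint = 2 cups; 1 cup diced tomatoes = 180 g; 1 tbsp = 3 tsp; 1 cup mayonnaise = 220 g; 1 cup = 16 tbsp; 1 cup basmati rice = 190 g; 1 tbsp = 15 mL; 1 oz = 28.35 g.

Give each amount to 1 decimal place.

Scaling factor: 7/5 = 1.4.
mayonnaise: (2 tbsp + 2 tsp = 8/3 tbsp) × 7/5 × 15 mL/tbsp = 56.0 mL
water: 2.5 pint × 7/5 × 2 cup/pint = 7.0 cup
diced tomatoes: (1 tbsp + 1 tsp = 4/3 tbsp) × 7/5 ÷ 16 tbsp/cup × 180 g/cup = 21.0 g
basmati rice: 6 oz × 7/5 × 28.35 g/oz ÷ 190 g/cup ≈ 1.3 cup
dried chickpeas: 3 cup × 7/5 = 4.2 cup

mayonnaise: 56.0 mL; water: 7.0 cup; diced tomatoes: 21.0 g; basmati rice: 1.3 cup; dried chickpeas: 4.2 cup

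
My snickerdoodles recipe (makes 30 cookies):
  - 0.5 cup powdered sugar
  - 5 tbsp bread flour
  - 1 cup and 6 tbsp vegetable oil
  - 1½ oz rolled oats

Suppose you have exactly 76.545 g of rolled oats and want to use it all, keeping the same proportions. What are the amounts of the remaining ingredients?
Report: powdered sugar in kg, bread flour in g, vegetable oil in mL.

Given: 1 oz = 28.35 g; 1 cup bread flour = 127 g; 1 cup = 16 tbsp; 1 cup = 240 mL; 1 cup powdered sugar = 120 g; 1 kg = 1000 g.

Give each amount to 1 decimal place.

The original recipe has 42.525 g of rolled oats, so the scaling factor is 76.545 ÷ 42.525 = 9/5 = 1.8.
powdered sugar: 0.5 cup × 9/5 × 120 g/cup ÷ 1000 g/kg ≈ 0.1 kg
bread flour: 5 tbsp × 9/5 ÷ 16 tbsp/cup × 127 g/cup ≈ 71.4 g
vegetable oil: (1 cup + 6 tbsp = 1.375 cup) × 9/5 × 240 mL/cup = 594.0 mL

powdered sugar: 0.1 kg; bread flour: 71.4 g; vegetable oil: 594.0 mL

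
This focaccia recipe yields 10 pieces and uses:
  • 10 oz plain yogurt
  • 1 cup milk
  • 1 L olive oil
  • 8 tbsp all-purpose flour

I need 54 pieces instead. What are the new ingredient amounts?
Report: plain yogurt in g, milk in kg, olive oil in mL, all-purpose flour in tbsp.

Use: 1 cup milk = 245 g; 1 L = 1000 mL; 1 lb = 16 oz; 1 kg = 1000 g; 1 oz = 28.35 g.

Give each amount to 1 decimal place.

plain yogurt: 1530.9 g; milk: 1.3 kg; olive oil: 5400.0 mL; all-purpose flour: 43.2 tbsp

Scaling factor: 54/10 = 27/5 = 5.4.
plain yogurt: 10 oz × 27/5 × 28.35 g/oz = 1530.9 g
milk: 1 cup × 27/5 × 245 g/cup ÷ 1000 g/kg ≈ 1.3 kg
olive oil: 1 L × 27/5 × 1000 mL/L = 5400.0 mL
all-purpose flour: 8 tbsp × 27/5 = 43.2 tbsp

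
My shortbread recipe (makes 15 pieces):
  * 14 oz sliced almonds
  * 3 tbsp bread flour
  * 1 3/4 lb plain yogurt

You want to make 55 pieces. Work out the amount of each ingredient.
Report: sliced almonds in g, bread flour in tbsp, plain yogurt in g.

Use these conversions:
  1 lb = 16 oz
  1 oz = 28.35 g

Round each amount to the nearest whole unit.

Scaling factor: 55/15 = 11/3.
sliced almonds: 14 oz × 11/3 × 28.35 g/oz ≈ 1455 g
bread flour: 3 tbsp × 11/3 = 11 tbsp
plain yogurt: 1.75 lb × 11/3 × 16 oz/lb × 28.35 g/oz ≈ 2911 g

sliced almonds: 1455 g; bread flour: 11 tbsp; plain yogurt: 2911 g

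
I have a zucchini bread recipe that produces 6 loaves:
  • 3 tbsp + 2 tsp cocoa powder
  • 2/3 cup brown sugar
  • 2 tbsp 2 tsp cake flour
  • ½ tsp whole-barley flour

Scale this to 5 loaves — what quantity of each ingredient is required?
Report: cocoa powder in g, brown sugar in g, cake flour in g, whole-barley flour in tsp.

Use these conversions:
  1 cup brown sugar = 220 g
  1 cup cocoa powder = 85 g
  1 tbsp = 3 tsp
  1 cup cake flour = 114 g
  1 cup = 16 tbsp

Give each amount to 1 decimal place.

Scaling factor: 5/6.
cocoa powder: (3 tbsp + 2 tsp = 11/3 tbsp) × 5/6 ÷ 16 tbsp/cup × 85 g/cup ≈ 16.2 g
brown sugar: 2/3 cup × 5/6 × 220 g/cup ≈ 122.2 g
cake flour: (2 tbsp + 2 tsp = 8/3 tbsp) × 5/6 ÷ 16 tbsp/cup × 114 g/cup ≈ 15.8 g
whole-barley flour: 0.5 tsp × 5/6 ≈ 0.4 tsp

cocoa powder: 16.2 g; brown sugar: 122.2 g; cake flour: 15.8 g; whole-barley flour: 0.4 tsp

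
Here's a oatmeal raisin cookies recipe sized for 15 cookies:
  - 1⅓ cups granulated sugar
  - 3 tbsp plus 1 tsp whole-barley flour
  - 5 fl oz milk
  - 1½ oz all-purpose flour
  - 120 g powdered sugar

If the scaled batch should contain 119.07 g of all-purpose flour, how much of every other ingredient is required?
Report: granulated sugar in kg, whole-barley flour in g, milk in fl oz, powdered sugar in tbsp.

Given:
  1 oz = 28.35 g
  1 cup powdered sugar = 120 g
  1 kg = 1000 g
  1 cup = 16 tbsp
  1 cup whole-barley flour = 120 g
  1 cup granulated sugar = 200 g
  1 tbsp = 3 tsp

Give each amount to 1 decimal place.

granulated sugar: 0.7 kg; whole-barley flour: 70.0 g; milk: 14.0 fl oz; powdered sugar: 44.8 tbsp

The original recipe has 42.525 g of all-purpose flour, so the scaling factor is 119.07 ÷ 42.525 = 14/5 = 2.8.
granulated sugar: 4/3 cup × 14/5 × 200 g/cup ÷ 1000 g/kg ≈ 0.7 kg
whole-barley flour: (3 tbsp + 1 tsp = 10/3 tbsp) × 14/5 ÷ 16 tbsp/cup × 120 g/cup = 70.0 g
milk: 5 fl oz × 14/5 = 14.0 fl oz
powdered sugar: 120 g × 14/5 ÷ 120 g/cup × 16 tbsp/cup = 44.8 tbsp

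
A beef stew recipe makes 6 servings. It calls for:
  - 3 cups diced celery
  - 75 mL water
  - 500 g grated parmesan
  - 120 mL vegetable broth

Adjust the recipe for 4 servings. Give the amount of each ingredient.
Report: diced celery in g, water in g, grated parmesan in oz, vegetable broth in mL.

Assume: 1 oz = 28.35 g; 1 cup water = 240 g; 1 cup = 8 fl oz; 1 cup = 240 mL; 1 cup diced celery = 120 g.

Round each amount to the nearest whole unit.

Scaling factor: 4/6 = 2/3.
diced celery: 3 cup × 2/3 × 120 g/cup = 240 g
water: 75 mL × 2/3 ÷ 240 mL/cup × 240 g/cup = 50 g
grated parmesan: 500 g × 2/3 ÷ 28.35 g/oz ≈ 12 oz
vegetable broth: 120 mL × 2/3 = 80 mL

diced celery: 240 g; water: 50 g; grated parmesan: 12 oz; vegetable broth: 80 mL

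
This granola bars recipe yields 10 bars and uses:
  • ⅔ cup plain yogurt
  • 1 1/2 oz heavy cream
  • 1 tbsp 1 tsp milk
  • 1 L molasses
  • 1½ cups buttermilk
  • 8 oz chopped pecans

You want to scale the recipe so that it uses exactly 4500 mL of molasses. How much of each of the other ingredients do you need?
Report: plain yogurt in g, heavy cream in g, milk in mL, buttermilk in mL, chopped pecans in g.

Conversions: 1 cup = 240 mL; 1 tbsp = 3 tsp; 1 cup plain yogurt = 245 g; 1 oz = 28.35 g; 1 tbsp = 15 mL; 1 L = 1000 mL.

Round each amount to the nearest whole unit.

plain yogurt: 735 g; heavy cream: 191 g; milk: 90 mL; buttermilk: 1620 mL; chopped pecans: 1021 g

The original recipe has 1000 mL of molasses, so the scaling factor is 4500 ÷ 1000 = 9/2 = 4.5.
plain yogurt: 2/3 cup × 9/2 × 245 g/cup = 735 g
heavy cream: 1.5 oz × 9/2 × 28.35 g/oz ≈ 191 g
milk: (1 tbsp + 1 tsp = 4/3 tbsp) × 9/2 × 15 mL/tbsp = 90 mL
buttermilk: 1.5 cup × 9/2 × 240 mL/cup = 1620 mL
chopped pecans: 8 oz × 9/2 × 28.35 g/oz ≈ 1021 g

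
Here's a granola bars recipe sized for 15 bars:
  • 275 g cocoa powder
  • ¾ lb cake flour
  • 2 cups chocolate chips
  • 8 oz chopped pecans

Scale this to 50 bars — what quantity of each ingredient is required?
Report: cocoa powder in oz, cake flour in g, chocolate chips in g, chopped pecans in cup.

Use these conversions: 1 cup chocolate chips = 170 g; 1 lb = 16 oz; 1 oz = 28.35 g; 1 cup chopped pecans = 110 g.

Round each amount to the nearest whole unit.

cocoa powder: 32 oz; cake flour: 1134 g; chocolate chips: 1133 g; chopped pecans: 7 cup

Scaling factor: 50/15 = 10/3.
cocoa powder: 275 g × 10/3 ÷ 28.35 g/oz ≈ 32 oz
cake flour: 0.75 lb × 10/3 × 16 oz/lb × 28.35 g/oz = 1134 g
chocolate chips: 2 cup × 10/3 × 170 g/cup ≈ 1133 g
chopped pecans: 8 oz × 10/3 × 28.35 g/oz ÷ 110 g/cup ≈ 7 cup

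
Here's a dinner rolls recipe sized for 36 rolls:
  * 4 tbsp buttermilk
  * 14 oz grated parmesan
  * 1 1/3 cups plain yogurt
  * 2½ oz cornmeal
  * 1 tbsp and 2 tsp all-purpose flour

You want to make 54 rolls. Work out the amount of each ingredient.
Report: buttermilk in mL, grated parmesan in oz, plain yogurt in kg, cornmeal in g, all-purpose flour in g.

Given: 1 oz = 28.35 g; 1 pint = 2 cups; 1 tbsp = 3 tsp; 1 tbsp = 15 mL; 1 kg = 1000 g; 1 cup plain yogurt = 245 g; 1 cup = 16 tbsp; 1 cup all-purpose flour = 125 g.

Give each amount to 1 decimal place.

Scaling factor: 54/36 = 3/2 = 1.5.
buttermilk: 4 tbsp × 3/2 × 15 mL/tbsp = 90.0 mL
grated parmesan: 14 oz × 3/2 = 21.0 oz
plain yogurt: 4/3 cup × 3/2 × 245 g/cup ÷ 1000 g/kg ≈ 0.5 kg
cornmeal: 2.5 oz × 3/2 × 28.35 g/oz ≈ 106.3 g
all-purpose flour: (1 tbsp + 2 tsp = 5/3 tbsp) × 3/2 ÷ 16 tbsp/cup × 125 g/cup ≈ 19.5 g

buttermilk: 90.0 mL; grated parmesan: 21.0 oz; plain yogurt: 0.5 kg; cornmeal: 106.3 g; all-purpose flour: 19.5 g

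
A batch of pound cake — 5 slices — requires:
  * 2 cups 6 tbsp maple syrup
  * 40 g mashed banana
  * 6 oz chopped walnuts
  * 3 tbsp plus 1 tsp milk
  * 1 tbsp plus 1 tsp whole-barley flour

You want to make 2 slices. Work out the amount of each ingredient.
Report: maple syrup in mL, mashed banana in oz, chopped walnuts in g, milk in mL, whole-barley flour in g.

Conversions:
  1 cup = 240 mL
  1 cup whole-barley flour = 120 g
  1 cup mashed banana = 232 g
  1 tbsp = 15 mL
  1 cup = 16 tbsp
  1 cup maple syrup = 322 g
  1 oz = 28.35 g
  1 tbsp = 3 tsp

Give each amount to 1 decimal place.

Scaling factor: 2/5 = 0.4.
maple syrup: (2 cup + 6 tbsp = 2.375 cup) × 2/5 × 240 mL/cup = 228.0 mL
mashed banana: 40 g × 2/5 ÷ 28.35 g/oz ≈ 0.6 oz
chopped walnuts: 6 oz × 2/5 × 28.35 g/oz ≈ 68.0 g
milk: (3 tbsp + 1 tsp = 10/3 tbsp) × 2/5 × 15 mL/tbsp = 20.0 mL
whole-barley flour: (1 tbsp + 1 tsp = 4/3 tbsp) × 2/5 ÷ 16 tbsp/cup × 120 g/cup = 4.0 g

maple syrup: 228.0 mL; mashed banana: 0.6 oz; chopped walnuts: 68.0 g; milk: 20.0 mL; whole-barley flour: 4.0 g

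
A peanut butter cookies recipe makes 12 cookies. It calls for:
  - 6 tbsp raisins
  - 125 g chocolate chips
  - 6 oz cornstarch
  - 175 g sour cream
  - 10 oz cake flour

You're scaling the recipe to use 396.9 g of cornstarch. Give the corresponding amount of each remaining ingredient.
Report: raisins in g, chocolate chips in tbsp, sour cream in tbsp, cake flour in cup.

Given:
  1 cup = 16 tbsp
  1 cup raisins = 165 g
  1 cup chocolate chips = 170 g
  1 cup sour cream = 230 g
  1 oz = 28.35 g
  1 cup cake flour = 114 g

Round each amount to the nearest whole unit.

The original recipe has 170.1 g of cornstarch, so the scaling factor is 396.9 ÷ 170.1 = 7/3.
raisins: 6 tbsp × 7/3 ÷ 16 tbsp/cup × 165 g/cup ≈ 144 g
chocolate chips: 125 g × 7/3 ÷ 170 g/cup × 16 tbsp/cup ≈ 27 tbsp
sour cream: 175 g × 7/3 ÷ 230 g/cup × 16 tbsp/cup ≈ 28 tbsp
cake flour: 10 oz × 7/3 × 28.35 g/oz ÷ 114 g/cup ≈ 6 cup

raisins: 144 g; chocolate chips: 27 tbsp; sour cream: 28 tbsp; cake flour: 6 cup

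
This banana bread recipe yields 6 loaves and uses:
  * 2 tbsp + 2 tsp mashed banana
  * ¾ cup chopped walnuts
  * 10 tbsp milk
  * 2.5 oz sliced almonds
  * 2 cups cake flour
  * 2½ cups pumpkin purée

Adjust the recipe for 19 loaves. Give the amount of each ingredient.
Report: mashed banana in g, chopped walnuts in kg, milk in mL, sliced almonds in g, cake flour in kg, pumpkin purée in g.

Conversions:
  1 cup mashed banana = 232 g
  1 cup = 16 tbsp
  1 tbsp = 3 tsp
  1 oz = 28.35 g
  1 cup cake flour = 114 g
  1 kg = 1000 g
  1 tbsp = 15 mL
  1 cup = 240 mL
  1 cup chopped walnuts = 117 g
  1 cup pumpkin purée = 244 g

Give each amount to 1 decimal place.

mashed banana: 122.4 g; chopped walnuts: 0.3 kg; milk: 475.0 mL; sliced almonds: 224.4 g; cake flour: 0.7 kg; pumpkin purée: 1931.7 g

Scaling factor: 19/6.
mashed banana: (2 tbsp + 2 tsp = 8/3 tbsp) × 19/6 ÷ 16 tbsp/cup × 232 g/cup ≈ 122.4 g
chopped walnuts: 0.75 cup × 19/6 × 117 g/cup ÷ 1000 g/kg ≈ 0.3 kg
milk: 10 tbsp × 19/6 × 15 mL/tbsp = 475.0 mL
sliced almonds: 2.5 oz × 19/6 × 28.35 g/oz ≈ 224.4 g
cake flour: 2 cup × 19/6 × 114 g/cup ÷ 1000 g/kg ≈ 0.7 kg
pumpkin purée: 2.5 cup × 19/6 × 244 g/cup ≈ 1931.7 g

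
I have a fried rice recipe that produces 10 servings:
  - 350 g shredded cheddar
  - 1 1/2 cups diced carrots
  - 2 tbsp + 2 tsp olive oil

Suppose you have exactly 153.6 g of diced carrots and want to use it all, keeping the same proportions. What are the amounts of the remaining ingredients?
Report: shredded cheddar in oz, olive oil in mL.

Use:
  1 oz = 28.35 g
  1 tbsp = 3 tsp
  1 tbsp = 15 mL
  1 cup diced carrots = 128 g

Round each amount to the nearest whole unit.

shredded cheddar: 10 oz; olive oil: 32 mL

The original recipe has 192 g of diced carrots, so the scaling factor is 153.6 ÷ 192 = 4/5 = 0.8.
shredded cheddar: 350 g × 4/5 ÷ 28.35 g/oz ≈ 10 oz
olive oil: (2 tbsp + 2 tsp = 8/3 tbsp) × 4/5 × 15 mL/tbsp = 32 mL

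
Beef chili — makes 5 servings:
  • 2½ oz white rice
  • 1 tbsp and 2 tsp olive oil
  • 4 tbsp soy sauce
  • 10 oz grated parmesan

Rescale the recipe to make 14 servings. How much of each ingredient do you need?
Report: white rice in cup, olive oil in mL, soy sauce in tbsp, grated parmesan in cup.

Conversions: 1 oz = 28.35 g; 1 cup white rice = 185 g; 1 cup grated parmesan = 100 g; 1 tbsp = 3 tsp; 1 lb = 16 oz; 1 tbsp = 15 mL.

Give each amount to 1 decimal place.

white rice: 1.1 cup; olive oil: 70.0 mL; soy sauce: 11.2 tbsp; grated parmesan: 7.9 cup

Scaling factor: 14/5 = 2.8.
white rice: 2.5 oz × 14/5 × 28.35 g/oz ÷ 185 g/cup ≈ 1.1 cup
olive oil: (1 tbsp + 2 tsp = 5/3 tbsp) × 14/5 × 15 mL/tbsp = 70.0 mL
soy sauce: 4 tbsp × 14/5 = 11.2 tbsp
grated parmesan: 10 oz × 14/5 × 28.35 g/oz ÷ 100 g/cup ≈ 7.9 cup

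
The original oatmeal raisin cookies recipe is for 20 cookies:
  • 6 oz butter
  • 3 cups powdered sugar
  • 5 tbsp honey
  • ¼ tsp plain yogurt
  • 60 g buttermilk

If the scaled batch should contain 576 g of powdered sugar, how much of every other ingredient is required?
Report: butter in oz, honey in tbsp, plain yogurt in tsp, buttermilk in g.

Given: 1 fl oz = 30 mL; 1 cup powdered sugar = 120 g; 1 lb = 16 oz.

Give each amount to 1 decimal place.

The original recipe has 360 g of powdered sugar, so the scaling factor is 576 ÷ 360 = 8/5 = 1.6.
butter: 6 oz × 8/5 = 9.6 oz
honey: 5 tbsp × 8/5 = 8.0 tbsp
plain yogurt: 0.25 tsp × 8/5 = 0.4 tsp
buttermilk: 60 g × 8/5 = 96.0 g

butter: 9.6 oz; honey: 8.0 tbsp; plain yogurt: 0.4 tsp; buttermilk: 96.0 g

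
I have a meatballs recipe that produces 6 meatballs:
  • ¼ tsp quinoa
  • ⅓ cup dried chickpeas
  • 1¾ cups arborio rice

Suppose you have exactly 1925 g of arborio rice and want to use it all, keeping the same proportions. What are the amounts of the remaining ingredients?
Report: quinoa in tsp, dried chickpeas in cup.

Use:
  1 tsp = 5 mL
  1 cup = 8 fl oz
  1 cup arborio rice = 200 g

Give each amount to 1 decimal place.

quinoa: 1.4 tsp; dried chickpeas: 1.8 cup

The original recipe has 350 g of arborio rice, so the scaling factor is 1925 ÷ 350 = 11/2 = 5.5.
quinoa: 0.25 tsp × 11/2 ≈ 1.4 tsp
dried chickpeas: 1/3 cup × 11/2 ≈ 1.8 cup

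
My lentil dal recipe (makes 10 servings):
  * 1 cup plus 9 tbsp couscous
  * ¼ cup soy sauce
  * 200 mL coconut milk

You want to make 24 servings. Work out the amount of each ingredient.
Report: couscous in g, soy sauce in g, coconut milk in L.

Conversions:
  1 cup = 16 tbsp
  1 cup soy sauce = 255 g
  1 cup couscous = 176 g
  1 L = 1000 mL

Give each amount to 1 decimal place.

Scaling factor: 24/10 = 12/5 = 2.4.
couscous: (1 cup + 9 tbsp = 1.5625 cup) × 12/5 × 176 g/cup = 660.0 g
soy sauce: 0.25 cup × 12/5 × 255 g/cup = 153.0 g
coconut milk: 200 mL × 12/5 ÷ 1000 mL/L ≈ 0.5 L

couscous: 660.0 g; soy sauce: 153.0 g; coconut milk: 0.5 L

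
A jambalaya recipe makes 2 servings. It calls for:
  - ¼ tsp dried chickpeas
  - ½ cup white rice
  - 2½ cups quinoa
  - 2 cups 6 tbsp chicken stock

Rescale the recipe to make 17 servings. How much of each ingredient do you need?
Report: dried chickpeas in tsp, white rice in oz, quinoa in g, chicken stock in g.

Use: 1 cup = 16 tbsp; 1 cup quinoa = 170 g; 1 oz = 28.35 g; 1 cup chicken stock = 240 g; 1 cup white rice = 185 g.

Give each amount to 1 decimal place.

dried chickpeas: 2.1 tsp; white rice: 27.7 oz; quinoa: 3612.5 g; chicken stock: 4845.0 g

Scaling factor: 17/2 = 8.5.
dried chickpeas: 0.25 tsp × 17/2 ≈ 2.1 tsp
white rice: 0.5 cup × 17/2 × 185 g/cup ÷ 28.35 g/oz ≈ 27.7 oz
quinoa: 2.5 cup × 17/2 × 170 g/cup = 3612.5 g
chicken stock: (2 cup + 6 tbsp = 2.375 cup) × 17/2 × 240 g/cup = 4845.0 g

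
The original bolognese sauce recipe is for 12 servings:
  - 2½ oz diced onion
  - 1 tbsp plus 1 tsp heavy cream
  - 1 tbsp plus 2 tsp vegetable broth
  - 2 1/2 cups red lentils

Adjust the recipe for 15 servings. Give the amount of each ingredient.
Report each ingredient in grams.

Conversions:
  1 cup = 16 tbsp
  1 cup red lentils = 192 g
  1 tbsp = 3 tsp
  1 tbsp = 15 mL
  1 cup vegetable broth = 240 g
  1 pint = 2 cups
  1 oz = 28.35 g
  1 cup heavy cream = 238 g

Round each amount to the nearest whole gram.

Scaling factor: 15/12 = 5/4 = 1.25.
diced onion: 2.5 oz × 5/4 × 28.35 g/oz ≈ 89 g
heavy cream: (1 tbsp + 1 tsp = 4/3 tbsp) × 5/4 ÷ 16 tbsp/cup × 238 g/cup ≈ 25 g
vegetable broth: (1 tbsp + 2 tsp = 5/3 tbsp) × 5/4 ÷ 16 tbsp/cup × 240 g/cup ≈ 31 g
red lentils: 2.5 cup × 5/4 × 192 g/cup = 600 g

diced onion: 89 g; heavy cream: 25 g; vegetable broth: 31 g; red lentils: 600 g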